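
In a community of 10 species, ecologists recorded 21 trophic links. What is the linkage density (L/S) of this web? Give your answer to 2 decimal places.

There are L = 21 links among S = 10 species.
L/S = 21/10 = 2.1000 ≈ 2.10.

L/S = 2.10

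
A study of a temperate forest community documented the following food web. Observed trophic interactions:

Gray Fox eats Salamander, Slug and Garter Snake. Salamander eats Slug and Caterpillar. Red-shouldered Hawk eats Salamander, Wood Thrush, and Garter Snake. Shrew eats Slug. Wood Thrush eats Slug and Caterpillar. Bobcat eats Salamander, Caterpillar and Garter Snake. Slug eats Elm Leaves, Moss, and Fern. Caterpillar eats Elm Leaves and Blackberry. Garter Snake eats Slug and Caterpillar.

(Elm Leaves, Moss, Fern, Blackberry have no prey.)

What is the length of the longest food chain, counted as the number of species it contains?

One longest chain: Elm Leaves → Caterpillar → Garter Snake → Gray Fox.
It has 4 species and 3 links.

4 species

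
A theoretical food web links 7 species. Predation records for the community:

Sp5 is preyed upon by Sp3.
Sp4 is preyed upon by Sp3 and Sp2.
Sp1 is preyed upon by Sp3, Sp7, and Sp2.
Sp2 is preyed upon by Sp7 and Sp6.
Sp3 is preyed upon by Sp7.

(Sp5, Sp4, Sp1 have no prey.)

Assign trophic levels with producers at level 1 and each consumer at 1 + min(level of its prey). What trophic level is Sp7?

Sp1 is a producer → level 1.
Sp7 eats Sp1 → level 2.

Trophic level 2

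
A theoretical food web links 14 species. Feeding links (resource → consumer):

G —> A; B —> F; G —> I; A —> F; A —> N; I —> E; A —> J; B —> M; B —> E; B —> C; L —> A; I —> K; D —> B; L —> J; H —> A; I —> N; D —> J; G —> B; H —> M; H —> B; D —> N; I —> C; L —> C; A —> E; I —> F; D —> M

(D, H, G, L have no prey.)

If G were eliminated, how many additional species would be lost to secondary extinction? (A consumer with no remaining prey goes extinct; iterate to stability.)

Remove G.
Round 1: I (all prey gone) → extinct.
Round 2: K (all prey gone) → extinct.
No further losses. Total secondary extinctions: 2.

2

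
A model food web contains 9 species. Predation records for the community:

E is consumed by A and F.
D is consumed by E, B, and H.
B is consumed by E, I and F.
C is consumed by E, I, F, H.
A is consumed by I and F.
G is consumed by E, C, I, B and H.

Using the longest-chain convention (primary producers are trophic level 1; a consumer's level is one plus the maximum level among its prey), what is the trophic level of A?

G is a producer → level 1.
C eats G → level 2.
E eats C (level 2); other prey at levels: G 1, D 1, B 2 → level 3.
A eats E → level 4.

Trophic level 4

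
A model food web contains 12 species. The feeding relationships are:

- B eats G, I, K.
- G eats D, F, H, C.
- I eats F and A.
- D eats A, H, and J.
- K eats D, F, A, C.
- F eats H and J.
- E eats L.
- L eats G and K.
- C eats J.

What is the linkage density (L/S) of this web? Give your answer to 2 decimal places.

There are L = 22 links among S = 12 species.
L/S = 22/12 = 1.8333 ≈ 1.83.

L/S = 1.83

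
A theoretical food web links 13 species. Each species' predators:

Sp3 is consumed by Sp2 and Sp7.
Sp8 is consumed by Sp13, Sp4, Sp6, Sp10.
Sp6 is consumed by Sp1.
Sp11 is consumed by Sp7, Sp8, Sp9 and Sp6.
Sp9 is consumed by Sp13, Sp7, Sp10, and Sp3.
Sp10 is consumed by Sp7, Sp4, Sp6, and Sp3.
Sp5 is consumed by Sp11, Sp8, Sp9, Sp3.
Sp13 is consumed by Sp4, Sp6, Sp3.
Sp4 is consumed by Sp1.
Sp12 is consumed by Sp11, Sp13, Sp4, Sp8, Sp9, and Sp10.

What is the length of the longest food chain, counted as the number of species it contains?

6 species

One longest chain: Sp5 → Sp11 → Sp8 → Sp13 → Sp3 → Sp2.
It has 6 species and 5 links.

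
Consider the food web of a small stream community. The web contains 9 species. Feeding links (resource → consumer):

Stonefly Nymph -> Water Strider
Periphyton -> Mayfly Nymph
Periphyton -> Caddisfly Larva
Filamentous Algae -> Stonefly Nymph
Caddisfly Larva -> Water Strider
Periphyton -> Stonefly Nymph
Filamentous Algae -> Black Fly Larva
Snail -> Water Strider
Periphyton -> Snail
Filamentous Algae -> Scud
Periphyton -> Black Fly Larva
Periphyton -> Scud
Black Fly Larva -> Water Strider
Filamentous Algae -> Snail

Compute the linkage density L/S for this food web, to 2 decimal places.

L/S = 1.56

There are L = 14 links among S = 9 species.
L/S = 14/9 = 1.5556 ≈ 1.56.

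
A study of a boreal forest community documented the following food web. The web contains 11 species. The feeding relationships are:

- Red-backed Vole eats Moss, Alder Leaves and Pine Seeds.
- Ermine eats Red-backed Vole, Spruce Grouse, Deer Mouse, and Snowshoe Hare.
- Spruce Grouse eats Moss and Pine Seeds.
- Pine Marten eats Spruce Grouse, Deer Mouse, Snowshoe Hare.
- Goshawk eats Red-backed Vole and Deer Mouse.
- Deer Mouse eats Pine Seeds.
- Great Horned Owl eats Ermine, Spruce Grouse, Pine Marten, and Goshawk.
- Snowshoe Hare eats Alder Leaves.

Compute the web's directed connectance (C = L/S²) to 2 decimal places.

The web has S = 11 species and L = 20 feeding links.
C = L / S² = 20 / 121 = 0.1653 ≈ 0.17.

C = 0.17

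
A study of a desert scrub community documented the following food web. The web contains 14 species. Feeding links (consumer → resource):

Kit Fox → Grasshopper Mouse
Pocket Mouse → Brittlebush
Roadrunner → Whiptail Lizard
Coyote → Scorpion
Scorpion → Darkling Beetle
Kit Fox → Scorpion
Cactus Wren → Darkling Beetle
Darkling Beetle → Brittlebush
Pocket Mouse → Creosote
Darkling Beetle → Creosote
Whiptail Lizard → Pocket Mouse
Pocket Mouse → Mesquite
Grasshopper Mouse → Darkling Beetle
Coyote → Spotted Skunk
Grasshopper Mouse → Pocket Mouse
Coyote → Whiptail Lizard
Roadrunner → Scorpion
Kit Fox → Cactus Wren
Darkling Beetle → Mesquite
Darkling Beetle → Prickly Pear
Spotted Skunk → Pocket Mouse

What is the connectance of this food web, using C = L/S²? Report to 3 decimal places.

The web has S = 14 species and L = 21 feeding links.
C = L / S² = 21 / 196 = 0.1071 ≈ 0.107.

C = 0.107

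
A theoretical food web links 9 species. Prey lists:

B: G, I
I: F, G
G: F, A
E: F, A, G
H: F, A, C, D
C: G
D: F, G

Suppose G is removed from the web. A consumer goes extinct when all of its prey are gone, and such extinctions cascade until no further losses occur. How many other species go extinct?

Remove G.
Round 1: C (all prey gone) → extinct.
No further losses. Total secondary extinctions: 1.

1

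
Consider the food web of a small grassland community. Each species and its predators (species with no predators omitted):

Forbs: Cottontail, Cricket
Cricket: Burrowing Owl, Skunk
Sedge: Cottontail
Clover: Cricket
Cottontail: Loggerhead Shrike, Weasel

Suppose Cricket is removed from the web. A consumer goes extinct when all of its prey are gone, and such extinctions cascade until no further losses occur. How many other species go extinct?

Remove Cricket.
Round 1: Burrowing Owl (all prey gone), Skunk (all prey gone) → extinct.
No further losses. Total secondary extinctions: 2.

2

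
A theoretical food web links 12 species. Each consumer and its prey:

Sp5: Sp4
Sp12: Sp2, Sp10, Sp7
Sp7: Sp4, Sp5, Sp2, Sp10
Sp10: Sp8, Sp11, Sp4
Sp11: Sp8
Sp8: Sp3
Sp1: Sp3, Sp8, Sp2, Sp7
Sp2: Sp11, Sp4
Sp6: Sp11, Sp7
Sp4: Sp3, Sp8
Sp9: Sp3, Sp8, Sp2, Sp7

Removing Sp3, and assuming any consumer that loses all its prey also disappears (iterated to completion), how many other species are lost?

11

Remove Sp3.
Round 1: Sp8 (all prey gone) → extinct.
Round 2: Sp11 (all prey gone), Sp4 (all prey gone) → extinct.
Round 3: Sp5 (all prey gone), Sp2 (all prey gone), Sp10 (all prey gone) → extinct.
Round 4: Sp7 (all prey gone) → extinct.
Round 5: Sp9 (all prey gone), Sp1 (all prey gone), Sp12 (all prey gone), Sp6 (all prey gone) → extinct.
No further losses. Total secondary extinctions: 11.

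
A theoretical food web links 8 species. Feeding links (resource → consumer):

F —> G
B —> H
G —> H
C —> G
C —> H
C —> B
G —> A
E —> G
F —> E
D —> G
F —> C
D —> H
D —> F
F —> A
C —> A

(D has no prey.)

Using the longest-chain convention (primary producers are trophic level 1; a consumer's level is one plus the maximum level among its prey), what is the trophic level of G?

D is a producer → level 1.
F eats D → level 2.
E eats F → level 3.
G eats E (level 3); other prey at levels: D 1, F 2, C 3 → level 4.

Trophic level 4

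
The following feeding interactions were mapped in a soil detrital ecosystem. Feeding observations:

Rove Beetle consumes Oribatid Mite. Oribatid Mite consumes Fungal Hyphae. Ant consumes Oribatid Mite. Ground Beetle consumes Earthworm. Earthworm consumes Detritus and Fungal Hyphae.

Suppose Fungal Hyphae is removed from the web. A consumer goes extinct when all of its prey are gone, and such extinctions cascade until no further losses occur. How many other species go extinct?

Remove Fungal Hyphae.
Round 1: Oribatid Mite (all prey gone) → extinct.
Round 2: Ant (all prey gone), Rove Beetle (all prey gone) → extinct.
No further losses. Total secondary extinctions: 3.

3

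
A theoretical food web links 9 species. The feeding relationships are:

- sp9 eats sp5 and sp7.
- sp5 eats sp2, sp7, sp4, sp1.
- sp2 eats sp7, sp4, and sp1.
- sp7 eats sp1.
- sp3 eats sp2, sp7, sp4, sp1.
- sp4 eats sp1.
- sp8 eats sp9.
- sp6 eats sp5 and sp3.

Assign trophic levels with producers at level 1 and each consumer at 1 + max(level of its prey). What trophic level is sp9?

Trophic level 5

sp1 is a producer → level 1.
sp4 eats sp1 → level 2.
sp2 eats sp4 (level 2); other prey at levels: sp1 1, sp7 2 → level 3.
sp5 eats sp2 (level 3); other prey at levels: sp1 1, sp4 2, sp7 2 → level 4.
sp9 eats sp5 (level 4); other prey at levels: sp7 2 → level 5.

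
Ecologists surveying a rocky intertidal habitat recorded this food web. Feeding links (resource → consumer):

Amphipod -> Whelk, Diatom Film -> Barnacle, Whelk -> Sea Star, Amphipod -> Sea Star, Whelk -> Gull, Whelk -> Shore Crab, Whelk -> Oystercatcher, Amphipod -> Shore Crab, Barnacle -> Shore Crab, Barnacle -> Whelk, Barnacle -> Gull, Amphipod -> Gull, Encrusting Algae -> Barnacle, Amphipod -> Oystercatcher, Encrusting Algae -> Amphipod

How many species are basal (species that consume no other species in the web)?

2

Basal species (no prey listed): Diatom Film, Encrusting Algae.
Count: 2.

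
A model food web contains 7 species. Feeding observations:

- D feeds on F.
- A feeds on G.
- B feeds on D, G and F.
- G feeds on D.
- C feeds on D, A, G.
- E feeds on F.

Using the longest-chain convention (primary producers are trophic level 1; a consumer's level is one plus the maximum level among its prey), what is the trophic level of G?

Trophic level 3

F is a producer → level 1.
D eats F → level 2.
G eats D → level 3.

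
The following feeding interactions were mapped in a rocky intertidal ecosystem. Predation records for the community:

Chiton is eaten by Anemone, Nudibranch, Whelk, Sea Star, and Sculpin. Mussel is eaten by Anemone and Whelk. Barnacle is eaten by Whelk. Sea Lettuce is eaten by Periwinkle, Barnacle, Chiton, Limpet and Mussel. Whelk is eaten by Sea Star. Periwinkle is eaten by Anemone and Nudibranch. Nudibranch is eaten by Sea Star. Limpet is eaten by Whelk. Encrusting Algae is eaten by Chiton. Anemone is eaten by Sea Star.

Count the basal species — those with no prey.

Basal species (no prey listed): Sea Lettuce, Encrusting Algae.
Count: 2.

2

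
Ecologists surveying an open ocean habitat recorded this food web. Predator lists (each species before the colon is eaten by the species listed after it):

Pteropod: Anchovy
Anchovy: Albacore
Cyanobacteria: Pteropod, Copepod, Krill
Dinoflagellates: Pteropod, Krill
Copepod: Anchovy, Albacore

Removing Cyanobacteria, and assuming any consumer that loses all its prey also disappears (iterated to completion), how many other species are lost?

Remove Cyanobacteria.
Round 1: Copepod (all prey gone) → extinct.
No further losses. Total secondary extinctions: 1.

1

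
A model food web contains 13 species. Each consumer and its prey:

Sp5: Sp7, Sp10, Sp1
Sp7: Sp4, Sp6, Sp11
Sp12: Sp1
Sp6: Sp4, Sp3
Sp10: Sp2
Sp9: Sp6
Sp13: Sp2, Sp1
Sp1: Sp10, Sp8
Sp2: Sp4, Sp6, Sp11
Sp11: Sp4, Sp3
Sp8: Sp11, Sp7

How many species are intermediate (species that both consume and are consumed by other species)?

Intermediate species (has both prey and predators): Sp6, Sp11, Sp7, Sp2, Sp10, Sp8, Sp1.
Count: 7.

7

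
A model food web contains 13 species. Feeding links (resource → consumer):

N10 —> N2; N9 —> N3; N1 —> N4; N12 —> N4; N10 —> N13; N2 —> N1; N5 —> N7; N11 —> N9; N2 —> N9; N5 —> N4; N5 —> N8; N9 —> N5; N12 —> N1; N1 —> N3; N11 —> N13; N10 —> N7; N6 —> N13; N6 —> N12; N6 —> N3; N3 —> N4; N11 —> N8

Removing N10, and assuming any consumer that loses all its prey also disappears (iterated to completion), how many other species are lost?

1

Remove N10.
Round 1: N2 (all prey gone) → extinct.
No further losses. Total secondary extinctions: 1.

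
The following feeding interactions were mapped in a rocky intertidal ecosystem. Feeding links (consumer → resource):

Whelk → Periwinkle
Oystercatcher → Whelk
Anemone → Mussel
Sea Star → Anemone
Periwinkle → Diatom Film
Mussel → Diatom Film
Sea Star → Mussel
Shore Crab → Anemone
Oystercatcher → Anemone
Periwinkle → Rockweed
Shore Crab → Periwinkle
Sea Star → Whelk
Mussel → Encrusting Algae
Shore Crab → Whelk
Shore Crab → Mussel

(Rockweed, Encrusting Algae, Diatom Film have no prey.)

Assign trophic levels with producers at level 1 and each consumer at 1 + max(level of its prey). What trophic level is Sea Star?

Trophic level 4

Encrusting Algae is a producer → level 1.
Mussel eats Encrusting Algae (level 1); other prey at levels: Diatom Film 1 → level 2.
Anemone eats Mussel → level 3.
Sea Star eats Anemone (level 3); other prey at levels: Mussel 2, Whelk 3 → level 4.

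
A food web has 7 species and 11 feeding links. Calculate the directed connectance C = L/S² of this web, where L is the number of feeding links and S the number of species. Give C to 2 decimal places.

C = 0.22

The web has S = 7 species and L = 11 feeding links.
C = L / S² = 11 / 49 = 0.2245 ≈ 0.22.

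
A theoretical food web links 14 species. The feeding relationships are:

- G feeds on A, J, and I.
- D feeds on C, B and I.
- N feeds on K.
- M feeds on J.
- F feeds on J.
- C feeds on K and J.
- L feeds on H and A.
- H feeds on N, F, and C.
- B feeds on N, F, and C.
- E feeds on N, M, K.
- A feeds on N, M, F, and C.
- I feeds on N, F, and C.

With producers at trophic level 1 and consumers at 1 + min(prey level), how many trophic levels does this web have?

4

Producers (level 1): J, K.
Following each consumer down to its lowest-level prey: J → C → A → L (levels 1 through 4).
All prey of L (A 3, H 3) are at level 3 or above, so L is at level 1 + 3 = 4.
Every consumer has at least one prey at level 3 or below, so none exceeds level 4.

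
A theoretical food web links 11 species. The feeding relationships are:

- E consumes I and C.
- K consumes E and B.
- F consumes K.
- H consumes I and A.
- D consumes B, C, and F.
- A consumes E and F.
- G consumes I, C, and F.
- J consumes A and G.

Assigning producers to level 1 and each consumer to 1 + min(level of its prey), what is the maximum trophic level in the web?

3

Producers (level 1): B, I, C.
Following each consumer down to its lowest-level prey: I → G → J (levels 1 through 3).
All prey of J (G 2, A 3) are at level 2 or above, so J is at level 1 + 2 = 3.
Every consumer has at least one prey at level 2 or below, so none exceeds level 3.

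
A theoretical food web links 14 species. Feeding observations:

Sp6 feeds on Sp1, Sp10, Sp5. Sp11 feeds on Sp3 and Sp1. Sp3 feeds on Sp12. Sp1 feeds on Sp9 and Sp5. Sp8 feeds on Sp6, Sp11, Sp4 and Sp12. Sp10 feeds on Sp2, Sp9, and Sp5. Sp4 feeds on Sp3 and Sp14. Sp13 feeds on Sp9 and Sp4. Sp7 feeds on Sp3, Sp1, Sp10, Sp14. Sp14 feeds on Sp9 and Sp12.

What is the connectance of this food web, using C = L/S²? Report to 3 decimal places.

The web has S = 14 species and L = 25 feeding links.
C = L / S² = 25 / 196 = 0.1276 ≈ 0.128.

C = 0.128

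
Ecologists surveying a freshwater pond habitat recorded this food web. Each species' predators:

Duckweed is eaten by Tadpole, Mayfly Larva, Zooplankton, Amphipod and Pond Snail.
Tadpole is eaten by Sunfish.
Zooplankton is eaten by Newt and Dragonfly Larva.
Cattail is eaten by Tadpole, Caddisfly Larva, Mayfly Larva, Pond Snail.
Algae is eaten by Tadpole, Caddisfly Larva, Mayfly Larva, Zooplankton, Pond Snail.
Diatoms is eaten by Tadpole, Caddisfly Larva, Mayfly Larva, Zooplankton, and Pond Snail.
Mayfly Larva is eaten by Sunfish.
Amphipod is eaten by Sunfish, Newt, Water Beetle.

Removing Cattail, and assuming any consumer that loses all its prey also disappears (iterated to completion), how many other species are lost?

Remove Cattail.
Every predator of it retains at least one other prey: Mayfly Larva still has Diatoms, Duckweed, Algae; Tadpole still has Diatoms, Duckweed, Algae; Pond Snail still has Diatoms, Duckweed, Algae; Caddisfly Larva still has Diatoms, Algae.
No consumer loses all prey, so no secondary extinctions occur.

0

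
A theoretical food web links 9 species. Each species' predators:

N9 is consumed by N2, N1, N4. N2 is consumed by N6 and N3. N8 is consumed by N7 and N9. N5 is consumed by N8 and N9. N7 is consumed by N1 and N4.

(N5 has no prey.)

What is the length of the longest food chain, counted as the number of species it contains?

5 species

One longest chain: N5 → N8 → N9 → N2 → N3.
It has 5 species and 4 links.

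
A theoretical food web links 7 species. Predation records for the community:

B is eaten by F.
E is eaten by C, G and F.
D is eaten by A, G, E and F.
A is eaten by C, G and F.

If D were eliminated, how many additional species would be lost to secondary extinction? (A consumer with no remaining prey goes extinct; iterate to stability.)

Remove D.
Round 1: E (all prey gone), A (all prey gone) → extinct.
Round 2: G (all prey gone), C (all prey gone) → extinct.
No further losses. Total secondary extinctions: 4.

4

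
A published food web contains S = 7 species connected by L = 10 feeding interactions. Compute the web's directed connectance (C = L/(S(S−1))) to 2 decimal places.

The web has S = 7 species and L = 10 feeding links.
C = L / (S(S−1)) = 10 / 42 = 0.2381 ≈ 0.24.

C = 0.24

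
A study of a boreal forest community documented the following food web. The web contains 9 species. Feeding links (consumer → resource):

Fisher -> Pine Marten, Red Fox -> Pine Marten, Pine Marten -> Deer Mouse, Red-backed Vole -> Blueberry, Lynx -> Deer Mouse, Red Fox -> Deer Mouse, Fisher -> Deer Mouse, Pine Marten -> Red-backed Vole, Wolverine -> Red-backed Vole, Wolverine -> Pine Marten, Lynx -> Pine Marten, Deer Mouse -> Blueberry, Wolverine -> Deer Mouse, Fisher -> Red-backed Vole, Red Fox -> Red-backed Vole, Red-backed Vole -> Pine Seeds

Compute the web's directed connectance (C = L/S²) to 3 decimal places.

C = 0.198

The web has S = 9 species and L = 16 feeding links.
C = L / S² = 16 / 81 = 0.1975 ≈ 0.198.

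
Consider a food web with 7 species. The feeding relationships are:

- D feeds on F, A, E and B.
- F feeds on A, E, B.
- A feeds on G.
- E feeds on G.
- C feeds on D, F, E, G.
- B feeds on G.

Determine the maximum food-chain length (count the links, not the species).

4 links

One longest chain: G → A → F → D → C.
It has 5 species and 4 links.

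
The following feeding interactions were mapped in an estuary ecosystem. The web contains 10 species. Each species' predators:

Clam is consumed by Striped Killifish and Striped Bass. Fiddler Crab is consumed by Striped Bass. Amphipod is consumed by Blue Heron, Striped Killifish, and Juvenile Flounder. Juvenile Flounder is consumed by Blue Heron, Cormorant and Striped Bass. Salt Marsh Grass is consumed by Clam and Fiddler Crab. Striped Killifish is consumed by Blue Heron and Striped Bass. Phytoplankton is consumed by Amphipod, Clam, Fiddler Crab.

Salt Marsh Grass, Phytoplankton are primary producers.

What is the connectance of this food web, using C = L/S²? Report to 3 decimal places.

C = 0.160

The web has S = 10 species and L = 16 feeding links.
C = L / S² = 16 / 100 = 0.1600 ≈ 0.160.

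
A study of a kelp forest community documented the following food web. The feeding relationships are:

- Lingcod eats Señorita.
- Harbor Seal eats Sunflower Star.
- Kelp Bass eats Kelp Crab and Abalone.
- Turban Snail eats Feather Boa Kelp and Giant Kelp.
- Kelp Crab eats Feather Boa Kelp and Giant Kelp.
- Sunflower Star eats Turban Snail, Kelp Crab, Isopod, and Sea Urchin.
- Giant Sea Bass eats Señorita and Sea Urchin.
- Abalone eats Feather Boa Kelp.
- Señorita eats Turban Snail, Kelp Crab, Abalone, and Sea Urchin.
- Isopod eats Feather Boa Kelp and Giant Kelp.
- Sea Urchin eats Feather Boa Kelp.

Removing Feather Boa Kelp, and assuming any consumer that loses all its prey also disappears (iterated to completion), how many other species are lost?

2

Remove Feather Boa Kelp.
Round 1: Abalone (all prey gone), Sea Urchin (all prey gone) → extinct.
No further losses. Total secondary extinctions: 2.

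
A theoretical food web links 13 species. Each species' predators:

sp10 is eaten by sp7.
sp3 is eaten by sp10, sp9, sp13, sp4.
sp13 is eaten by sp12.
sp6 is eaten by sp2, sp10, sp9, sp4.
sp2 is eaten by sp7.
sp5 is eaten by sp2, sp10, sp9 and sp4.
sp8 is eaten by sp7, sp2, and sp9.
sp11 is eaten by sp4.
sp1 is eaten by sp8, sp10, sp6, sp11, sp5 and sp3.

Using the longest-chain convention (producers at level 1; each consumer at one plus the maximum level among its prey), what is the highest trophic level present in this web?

Producers (level 1): sp1.
sp1 → sp3 → sp10 → sp7 gives sp7 level 4.
No species has a prey at level 4, so no species reaches level 5.

4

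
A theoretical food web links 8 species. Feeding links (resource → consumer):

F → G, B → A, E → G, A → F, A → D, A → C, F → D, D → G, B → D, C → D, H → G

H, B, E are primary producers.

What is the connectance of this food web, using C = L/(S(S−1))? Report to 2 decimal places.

The web has S = 8 species and L = 11 feeding links.
C = L / (S(S−1)) = 11 / 56 = 0.1964 ≈ 0.20.

C = 0.20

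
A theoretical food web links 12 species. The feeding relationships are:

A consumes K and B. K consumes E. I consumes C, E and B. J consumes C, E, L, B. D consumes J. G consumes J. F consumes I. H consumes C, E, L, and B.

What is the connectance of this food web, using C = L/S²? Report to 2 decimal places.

The web has S = 12 species and L = 17 feeding links.
C = L / S² = 17 / 144 = 0.1181 ≈ 0.12.

C = 0.12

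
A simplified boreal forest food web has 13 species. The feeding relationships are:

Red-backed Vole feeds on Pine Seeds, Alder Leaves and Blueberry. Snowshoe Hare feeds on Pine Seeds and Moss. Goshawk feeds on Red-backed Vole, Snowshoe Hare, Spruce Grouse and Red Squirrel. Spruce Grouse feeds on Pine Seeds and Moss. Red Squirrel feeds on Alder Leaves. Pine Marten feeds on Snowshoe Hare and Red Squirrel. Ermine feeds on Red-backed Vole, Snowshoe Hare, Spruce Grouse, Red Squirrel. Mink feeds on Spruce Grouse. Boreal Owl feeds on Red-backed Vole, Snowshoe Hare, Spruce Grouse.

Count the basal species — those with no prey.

Basal species (no prey listed): Alder Leaves, Blueberry, Moss, Pine Seeds.
Count: 4.

4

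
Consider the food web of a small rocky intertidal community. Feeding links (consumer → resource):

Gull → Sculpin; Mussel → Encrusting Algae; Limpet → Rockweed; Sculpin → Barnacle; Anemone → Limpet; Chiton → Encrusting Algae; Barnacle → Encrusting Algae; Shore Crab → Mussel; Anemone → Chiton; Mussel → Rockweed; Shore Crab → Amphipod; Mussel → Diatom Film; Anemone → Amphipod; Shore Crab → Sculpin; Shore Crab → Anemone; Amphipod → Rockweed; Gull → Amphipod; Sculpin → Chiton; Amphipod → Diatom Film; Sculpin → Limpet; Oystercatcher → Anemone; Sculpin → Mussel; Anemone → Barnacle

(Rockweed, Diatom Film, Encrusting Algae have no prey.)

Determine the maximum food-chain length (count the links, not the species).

One longest chain: Encrusting Algae → Chiton → Anemone → Oystercatcher.
It has 4 species and 3 links.

3 links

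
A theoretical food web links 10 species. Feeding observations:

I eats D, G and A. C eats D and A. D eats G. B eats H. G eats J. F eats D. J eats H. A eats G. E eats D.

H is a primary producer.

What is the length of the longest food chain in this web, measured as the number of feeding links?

One longest chain: H → J → G → D → C.
It has 5 species and 4 links.

4 links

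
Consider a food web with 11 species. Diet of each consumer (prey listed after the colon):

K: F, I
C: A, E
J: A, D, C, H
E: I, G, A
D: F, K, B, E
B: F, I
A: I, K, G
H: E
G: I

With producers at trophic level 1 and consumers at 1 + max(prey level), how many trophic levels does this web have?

6

Producers (level 1): F, I.
F → K → A → E → C → J gives J level 6.
No species has a prey at level 6, so no species reaches level 7.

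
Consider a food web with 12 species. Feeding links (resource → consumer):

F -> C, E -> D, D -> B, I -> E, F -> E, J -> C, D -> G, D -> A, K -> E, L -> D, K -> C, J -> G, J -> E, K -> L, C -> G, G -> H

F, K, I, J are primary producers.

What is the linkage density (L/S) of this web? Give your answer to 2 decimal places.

There are L = 16 links among S = 12 species.
L/S = 16/12 = 1.3333 ≈ 1.33.

L/S = 1.33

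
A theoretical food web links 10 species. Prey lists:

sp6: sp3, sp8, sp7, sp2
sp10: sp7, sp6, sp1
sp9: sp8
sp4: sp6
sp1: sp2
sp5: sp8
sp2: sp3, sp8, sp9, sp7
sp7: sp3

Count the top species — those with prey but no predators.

Top species (has prey, but nothing eats it): sp5, sp4, sp10.
Count: 3.

3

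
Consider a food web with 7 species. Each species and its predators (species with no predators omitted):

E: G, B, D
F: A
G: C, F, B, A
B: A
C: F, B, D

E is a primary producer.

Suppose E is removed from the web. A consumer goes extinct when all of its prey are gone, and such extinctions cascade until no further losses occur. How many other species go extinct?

6

Remove E.
Round 1: G (all prey gone) → extinct.
Round 2: C (all prey gone) → extinct.
Round 3: F (all prey gone), B (all prey gone), D (all prey gone) → extinct.
Round 4: A (all prey gone) → extinct.
No further losses. Total secondary extinctions: 6.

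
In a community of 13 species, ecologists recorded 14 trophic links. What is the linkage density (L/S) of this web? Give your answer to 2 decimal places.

There are L = 14 links among S = 13 species.
L/S = 14/13 = 1.0769 ≈ 1.08.

L/S = 1.08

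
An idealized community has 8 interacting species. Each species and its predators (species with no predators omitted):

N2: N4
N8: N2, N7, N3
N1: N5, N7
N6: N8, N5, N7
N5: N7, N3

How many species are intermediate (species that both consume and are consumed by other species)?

Intermediate species (has both prey and predators): N8, N5, N2.
Count: 3.

3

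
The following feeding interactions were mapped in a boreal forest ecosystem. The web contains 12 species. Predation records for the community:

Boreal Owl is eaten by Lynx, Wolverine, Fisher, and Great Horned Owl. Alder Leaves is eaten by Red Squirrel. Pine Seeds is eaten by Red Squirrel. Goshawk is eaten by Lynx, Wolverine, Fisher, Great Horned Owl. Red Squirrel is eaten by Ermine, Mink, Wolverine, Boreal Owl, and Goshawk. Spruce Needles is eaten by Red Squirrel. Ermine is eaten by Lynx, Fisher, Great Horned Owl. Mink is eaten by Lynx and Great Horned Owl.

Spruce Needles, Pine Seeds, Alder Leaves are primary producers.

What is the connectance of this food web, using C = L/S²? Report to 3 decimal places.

The web has S = 12 species and L = 21 feeding links.
C = L / S² = 21 / 144 = 0.1458 ≈ 0.146.

C = 0.146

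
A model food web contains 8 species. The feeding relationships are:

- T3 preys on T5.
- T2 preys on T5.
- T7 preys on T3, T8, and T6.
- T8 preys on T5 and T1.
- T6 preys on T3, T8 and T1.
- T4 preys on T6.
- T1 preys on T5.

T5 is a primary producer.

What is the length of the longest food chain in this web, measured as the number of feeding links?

One longest chain: T5 → T1 → T8 → T6 → T4.
It has 5 species and 4 links.

4 links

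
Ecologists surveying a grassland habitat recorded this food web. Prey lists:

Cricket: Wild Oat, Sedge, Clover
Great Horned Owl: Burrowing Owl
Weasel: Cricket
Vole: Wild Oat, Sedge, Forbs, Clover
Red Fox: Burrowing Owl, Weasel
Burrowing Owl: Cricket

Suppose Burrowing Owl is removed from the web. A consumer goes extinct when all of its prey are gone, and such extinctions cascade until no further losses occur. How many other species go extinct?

1

Remove Burrowing Owl.
Round 1: Great Horned Owl (all prey gone) → extinct.
No further losses. Total secondary extinctions: 1.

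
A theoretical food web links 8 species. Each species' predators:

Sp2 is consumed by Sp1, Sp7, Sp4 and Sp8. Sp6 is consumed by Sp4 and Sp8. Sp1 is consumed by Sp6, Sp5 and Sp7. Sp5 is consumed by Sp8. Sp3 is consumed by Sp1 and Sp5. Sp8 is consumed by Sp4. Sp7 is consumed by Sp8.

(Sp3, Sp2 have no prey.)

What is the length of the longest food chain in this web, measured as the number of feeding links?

4 links

One longest chain: Sp3 → Sp1 → Sp7 → Sp8 → Sp4.
It has 5 species and 4 links.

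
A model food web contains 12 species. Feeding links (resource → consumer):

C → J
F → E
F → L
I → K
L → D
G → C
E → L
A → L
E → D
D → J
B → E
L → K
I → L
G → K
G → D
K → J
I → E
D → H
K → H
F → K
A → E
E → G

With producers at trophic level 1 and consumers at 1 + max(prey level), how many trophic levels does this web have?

Producers (level 1): I, F, A, B.
I → E → L → D → H gives H level 5.
No species has a prey at level 5, so no species reaches level 6.

5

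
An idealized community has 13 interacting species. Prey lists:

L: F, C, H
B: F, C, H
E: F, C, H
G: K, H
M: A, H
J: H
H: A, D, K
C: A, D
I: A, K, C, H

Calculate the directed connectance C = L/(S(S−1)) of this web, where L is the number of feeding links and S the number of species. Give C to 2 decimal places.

C = 0.15

The web has S = 13 species and L = 23 feeding links.
C = L / (S(S−1)) = 23 / 156 = 0.1474 ≈ 0.15.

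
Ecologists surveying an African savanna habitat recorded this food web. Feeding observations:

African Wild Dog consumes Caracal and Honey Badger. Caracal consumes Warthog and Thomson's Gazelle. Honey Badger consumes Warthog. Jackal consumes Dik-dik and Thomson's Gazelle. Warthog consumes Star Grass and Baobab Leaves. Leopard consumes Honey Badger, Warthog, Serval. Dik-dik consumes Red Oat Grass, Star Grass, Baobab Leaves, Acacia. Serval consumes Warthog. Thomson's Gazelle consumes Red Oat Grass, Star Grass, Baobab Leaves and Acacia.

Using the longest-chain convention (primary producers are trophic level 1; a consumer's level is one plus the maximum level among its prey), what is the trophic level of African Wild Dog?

Trophic level 4

Baobab Leaves is a producer → level 1.
Warthog eats Baobab Leaves (level 1); other prey at levels: Star Grass 1 → level 2.
Honey Badger eats Warthog → level 3.
African Wild Dog eats Honey Badger (level 3); other prey at levels: Caracal 3 → level 4.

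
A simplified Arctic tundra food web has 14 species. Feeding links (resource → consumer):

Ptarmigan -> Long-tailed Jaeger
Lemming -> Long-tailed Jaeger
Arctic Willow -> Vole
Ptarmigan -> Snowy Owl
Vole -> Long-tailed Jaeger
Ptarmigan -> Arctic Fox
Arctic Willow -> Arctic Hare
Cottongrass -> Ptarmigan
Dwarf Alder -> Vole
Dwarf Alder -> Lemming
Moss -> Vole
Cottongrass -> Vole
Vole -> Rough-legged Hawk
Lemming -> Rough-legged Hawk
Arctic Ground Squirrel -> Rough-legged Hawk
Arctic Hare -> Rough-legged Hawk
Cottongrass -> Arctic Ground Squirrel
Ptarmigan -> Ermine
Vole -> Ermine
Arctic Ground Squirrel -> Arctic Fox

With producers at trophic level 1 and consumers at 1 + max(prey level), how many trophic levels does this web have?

3

Producers (level 1): Cottongrass, Dwarf Alder, Arctic Willow, Moss.
Cottongrass → Ptarmigan → Snowy Owl gives Snowy Owl level 3.
No species has a prey at level 3, so no species reaches level 4.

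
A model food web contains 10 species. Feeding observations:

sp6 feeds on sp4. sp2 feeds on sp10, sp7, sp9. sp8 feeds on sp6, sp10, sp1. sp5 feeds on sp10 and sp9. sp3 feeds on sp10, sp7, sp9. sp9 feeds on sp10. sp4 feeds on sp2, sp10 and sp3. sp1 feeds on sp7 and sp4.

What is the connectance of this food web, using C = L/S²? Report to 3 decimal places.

C = 0.180

The web has S = 10 species and L = 18 feeding links.
C = L / S² = 18 / 100 = 0.1800 ≈ 0.180.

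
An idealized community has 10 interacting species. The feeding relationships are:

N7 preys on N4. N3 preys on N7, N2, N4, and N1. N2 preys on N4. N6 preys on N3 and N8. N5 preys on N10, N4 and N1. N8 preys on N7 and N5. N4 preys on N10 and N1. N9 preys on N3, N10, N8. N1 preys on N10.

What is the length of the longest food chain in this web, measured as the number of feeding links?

5 links

One longest chain: N10 → N1 → N4 → N7 → N3 → N6.
It has 6 species and 5 links.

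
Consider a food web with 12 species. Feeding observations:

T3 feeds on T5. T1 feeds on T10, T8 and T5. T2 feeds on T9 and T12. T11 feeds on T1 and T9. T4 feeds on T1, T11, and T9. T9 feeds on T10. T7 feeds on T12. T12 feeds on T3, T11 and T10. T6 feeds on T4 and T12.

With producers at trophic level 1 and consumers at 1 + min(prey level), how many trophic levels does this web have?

3

Producers (level 1): T8, T10, T5.
Following each consumer down to its lowest-level prey: T10 → T12 → T2 (levels 1 through 3).
All prey of T2 (T12 2, T9 2) are at level 2 or above, so T2 is at level 1 + 2 = 3.
Every consumer has at least one prey at level 2 or below, so none exceeds level 3.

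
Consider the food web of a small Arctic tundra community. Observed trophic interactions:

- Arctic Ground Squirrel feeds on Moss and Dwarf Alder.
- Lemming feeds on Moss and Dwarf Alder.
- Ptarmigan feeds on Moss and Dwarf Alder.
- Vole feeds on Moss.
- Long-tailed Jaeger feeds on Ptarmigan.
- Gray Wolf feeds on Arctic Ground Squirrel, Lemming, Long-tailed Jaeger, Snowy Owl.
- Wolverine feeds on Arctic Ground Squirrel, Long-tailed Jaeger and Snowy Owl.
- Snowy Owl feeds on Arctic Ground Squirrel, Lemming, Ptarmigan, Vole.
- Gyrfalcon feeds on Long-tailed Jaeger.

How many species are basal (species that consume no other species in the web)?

Basal species (no prey listed): Moss, Dwarf Alder.
Count: 2.

2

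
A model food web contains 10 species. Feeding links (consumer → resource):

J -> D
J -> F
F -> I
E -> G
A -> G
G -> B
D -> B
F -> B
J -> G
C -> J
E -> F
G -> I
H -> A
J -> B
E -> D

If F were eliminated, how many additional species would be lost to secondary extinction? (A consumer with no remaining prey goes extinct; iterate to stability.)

Remove F.
Every predator of it retains at least one other prey: J still has B, D, G; E still has D, G.
No consumer loses all prey, so no secondary extinctions occur.

0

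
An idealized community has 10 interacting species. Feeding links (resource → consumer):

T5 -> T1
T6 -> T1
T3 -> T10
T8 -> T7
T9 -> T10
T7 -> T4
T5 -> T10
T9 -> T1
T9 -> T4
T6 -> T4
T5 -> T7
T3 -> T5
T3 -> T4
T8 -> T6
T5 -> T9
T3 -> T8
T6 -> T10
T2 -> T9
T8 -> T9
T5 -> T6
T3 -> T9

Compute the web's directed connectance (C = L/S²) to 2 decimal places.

The web has S = 10 species and L = 21 feeding links.
C = L / S² = 21 / 100 = 0.2100 ≈ 0.21.

C = 0.21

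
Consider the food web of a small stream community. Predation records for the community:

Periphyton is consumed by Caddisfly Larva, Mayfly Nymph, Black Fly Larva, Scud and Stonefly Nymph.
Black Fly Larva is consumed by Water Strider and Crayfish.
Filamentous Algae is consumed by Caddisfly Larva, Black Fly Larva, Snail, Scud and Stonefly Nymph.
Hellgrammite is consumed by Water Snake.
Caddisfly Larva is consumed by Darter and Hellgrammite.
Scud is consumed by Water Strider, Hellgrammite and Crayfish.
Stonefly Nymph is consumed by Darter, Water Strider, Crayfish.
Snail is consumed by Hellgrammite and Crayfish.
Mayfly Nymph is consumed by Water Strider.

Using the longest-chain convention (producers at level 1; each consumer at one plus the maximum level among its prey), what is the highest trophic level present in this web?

Producers (level 1): Periphyton, Filamentous Algae.
Periphyton → Caddisfly Larva → Hellgrammite → Water Snake gives Water Snake level 4.
No species has a prey at level 4, so no species reaches level 5.

4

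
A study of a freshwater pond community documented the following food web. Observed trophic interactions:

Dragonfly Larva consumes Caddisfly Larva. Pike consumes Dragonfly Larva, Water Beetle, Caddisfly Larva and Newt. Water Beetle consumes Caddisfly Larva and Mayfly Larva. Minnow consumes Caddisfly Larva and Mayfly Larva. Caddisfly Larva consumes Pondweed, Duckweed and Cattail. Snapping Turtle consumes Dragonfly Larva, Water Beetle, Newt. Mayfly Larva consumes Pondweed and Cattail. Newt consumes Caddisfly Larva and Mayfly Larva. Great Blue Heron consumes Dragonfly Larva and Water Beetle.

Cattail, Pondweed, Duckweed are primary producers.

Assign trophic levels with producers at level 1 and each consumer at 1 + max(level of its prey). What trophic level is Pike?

Cattail is a producer → level 1.
Caddisfly Larva eats Cattail (level 1); other prey at levels: Pondweed 1, Duckweed 1 → level 2.
Dragonfly Larva eats Caddisfly Larva → level 3.
Pike eats Dragonfly Larva (level 3); other prey at levels: Caddisfly Larva 2, Water Beetle 3, Newt 3 → level 4.

Trophic level 4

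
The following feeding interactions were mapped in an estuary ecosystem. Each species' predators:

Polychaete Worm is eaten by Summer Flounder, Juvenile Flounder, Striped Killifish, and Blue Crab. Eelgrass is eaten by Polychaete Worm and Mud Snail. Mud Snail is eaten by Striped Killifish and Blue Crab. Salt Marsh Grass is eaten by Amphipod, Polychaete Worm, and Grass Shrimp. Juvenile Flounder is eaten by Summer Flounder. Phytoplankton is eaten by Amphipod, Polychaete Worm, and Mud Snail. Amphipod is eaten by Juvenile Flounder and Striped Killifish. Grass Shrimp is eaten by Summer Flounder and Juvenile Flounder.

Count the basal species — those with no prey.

3

Basal species (no prey listed): Phytoplankton, Salt Marsh Grass, Eelgrass.
Count: 3.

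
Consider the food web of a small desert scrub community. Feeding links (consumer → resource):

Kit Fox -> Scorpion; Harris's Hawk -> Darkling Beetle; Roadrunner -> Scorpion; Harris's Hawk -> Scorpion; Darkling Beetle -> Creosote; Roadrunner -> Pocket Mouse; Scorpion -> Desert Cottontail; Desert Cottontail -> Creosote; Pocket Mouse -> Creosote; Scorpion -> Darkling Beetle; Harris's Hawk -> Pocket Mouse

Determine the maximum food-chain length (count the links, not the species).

One longest chain: Creosote → Darkling Beetle → Scorpion → Kit Fox.
It has 4 species and 3 links.

3 links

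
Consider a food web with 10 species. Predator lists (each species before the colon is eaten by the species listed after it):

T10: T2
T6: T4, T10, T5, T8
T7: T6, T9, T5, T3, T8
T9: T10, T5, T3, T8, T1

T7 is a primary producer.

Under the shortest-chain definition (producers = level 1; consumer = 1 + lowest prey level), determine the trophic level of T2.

T7 is a producer → level 1.
T6 eats T7 → level 2.
T10 eats T6 → level 3.
T2 eats T10 → level 4.
No prey of T2 is below level 3, so 4 is the minimum.

Trophic level 4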